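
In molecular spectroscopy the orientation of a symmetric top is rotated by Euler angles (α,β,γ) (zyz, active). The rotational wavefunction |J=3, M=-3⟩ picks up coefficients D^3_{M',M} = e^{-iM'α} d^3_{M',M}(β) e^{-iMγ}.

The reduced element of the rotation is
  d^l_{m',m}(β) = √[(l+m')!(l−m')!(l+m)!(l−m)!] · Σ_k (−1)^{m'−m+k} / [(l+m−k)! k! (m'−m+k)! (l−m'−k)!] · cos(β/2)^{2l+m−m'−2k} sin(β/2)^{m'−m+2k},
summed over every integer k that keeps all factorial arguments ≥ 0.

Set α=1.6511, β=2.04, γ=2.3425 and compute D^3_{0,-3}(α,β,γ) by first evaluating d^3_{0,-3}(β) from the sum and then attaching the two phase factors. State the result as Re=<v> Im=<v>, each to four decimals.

First d^3_{0,-3}(β=2.0400), then the phase factors e^{-i(0)α} and e^{-i(-3)γ}:
With c≡cos(β/2)=0.523366 and s≡sin(β/2)=0.852108, N=[6·6·1·720]^{1/2}=160.996894
Admissible k: 0..0 (factorial args all ≥0)
  k=0: (−1)^3·160.9969/(36)·0.5234^3·0.8521^3 = -0.396657
d^3_{0,-3}(2.0400) = -0.396657
D = (+1.000000+0.000000i)·(-0.396657)·(+0.735552+0.677468i) = -0.291762-0.268723i

Re=-0.2918 Im=-0.2687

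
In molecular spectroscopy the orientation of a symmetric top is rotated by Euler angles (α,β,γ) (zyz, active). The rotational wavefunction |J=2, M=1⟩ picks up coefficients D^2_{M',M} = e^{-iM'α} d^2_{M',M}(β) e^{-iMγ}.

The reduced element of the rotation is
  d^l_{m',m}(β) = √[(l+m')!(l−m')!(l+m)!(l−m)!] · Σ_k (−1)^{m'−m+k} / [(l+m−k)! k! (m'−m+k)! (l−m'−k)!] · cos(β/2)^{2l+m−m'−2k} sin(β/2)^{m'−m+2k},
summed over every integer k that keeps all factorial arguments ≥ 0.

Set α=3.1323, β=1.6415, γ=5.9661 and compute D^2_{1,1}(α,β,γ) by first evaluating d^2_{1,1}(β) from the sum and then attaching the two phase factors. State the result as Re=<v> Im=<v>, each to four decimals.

Re=0.5023 Im=0.1700

D^2_{1,1}(3.1323,1.6415,5.9661) = e^{-i·1·3.1323}·d^2_{1,1}(1.6415)·e^{-i·1·5.9661}. Compute d first:
With c≡cos(β/2)=0.681673 and s≡sin(β/2)=0.731657, N=[6·1·6·1]^{1/2}=6.000000
k: max(0,(1)−(1))=0 … min(2+(1),2−(1))=1
  k=0: (−1)^0·6.0000/(6)·0.6817^4·0.7317^0 = +0.215925
  k=1: (−1)^1·6.0000/(2)·0.6817^2·0.7317^2 = -0.746257
d^2_{1,1}(1.6415) = +0.215925 -0.746257 = -0.530332
Attach z-rotation phases: D = e^{-i(1)(3.1323)}·(-0.530332)·e^{-i(1)(5.9661)} = +0.502335+0.170032i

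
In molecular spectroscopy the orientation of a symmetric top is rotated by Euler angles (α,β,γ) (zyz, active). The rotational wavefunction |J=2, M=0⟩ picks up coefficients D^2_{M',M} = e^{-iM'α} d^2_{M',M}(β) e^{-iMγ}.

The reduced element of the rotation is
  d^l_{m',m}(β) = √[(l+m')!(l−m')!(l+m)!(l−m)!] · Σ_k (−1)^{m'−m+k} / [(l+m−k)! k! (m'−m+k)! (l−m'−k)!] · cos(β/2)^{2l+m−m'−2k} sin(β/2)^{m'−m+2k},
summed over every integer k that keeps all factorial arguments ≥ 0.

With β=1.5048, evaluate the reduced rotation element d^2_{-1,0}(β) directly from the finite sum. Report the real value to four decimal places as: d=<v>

d=0.0806

d^2_{-1,0}(β=1.5048) via the finite sum:
With c≡cos(β/2)=0.730051 and s≡sin(β/2)=0.683393, N=[1·6·2·2]^{1/2}=4.898979
k∈{1,2} keeps every argument non-negative
  k=1: (−1)^0·4.8990/(2)·0.7301^3·0.6834^1 = +0.651336
  k=2: (−1)^1·4.8990/(2)·0.7301^1·0.6834^3 = -0.570742
d^2_{-1,0}(1.5048) = +0.651336 -0.570742 = +0.080594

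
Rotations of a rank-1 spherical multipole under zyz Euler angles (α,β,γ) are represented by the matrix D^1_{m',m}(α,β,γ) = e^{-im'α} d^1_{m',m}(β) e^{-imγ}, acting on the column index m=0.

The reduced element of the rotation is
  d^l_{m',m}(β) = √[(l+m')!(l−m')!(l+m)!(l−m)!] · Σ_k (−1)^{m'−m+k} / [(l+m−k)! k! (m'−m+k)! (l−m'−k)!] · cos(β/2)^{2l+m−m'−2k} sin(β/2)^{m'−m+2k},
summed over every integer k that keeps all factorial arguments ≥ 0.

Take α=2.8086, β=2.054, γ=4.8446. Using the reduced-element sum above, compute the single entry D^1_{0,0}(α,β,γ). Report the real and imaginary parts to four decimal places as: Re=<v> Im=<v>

First d^1_{0,0}(β=2.0540), then the phase factors e^{-i(0)α} and e^{-i(0)γ}:
c=cos(2.054000/2)=0.517388, s=sin(2.054000/2)=0.855751; N=√[1·1·1·1]=1.000000
k: max(0,(0)−(0))=0 … min(1+(0),1−(0))=1
  k=0: (−1)^0·1.0000/(1)·0.5174^2·0.8558^0 = +0.267691
  k=1: (−1)^1·1.0000/(1)·0.5174^0·0.8558^2 = -0.732309
d^1_{0,0}(2.0540) = +0.267691 -0.732309 = -0.464618
Attach z-rotation phases: D = e^{-i(0)(2.8086)}·(-0.464618)·e^{-i(0)(4.8446)} = -0.464618+0.000000i

Re=-0.4646 Im=0.0000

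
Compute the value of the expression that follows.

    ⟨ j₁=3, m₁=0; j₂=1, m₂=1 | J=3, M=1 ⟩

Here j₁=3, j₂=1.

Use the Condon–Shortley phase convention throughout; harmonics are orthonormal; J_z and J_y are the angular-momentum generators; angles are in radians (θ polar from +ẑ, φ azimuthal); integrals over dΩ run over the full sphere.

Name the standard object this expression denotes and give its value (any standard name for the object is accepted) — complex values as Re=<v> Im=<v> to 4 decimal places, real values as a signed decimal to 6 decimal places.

Clebsch–Gordan coefficient, −√(1/2) ≈ -0.707107

This is a Clebsch–Gordan (vector-coupling) coefficient.
√[7·1!5!1!/8! · 3!3!2!0!4!2!] = √(72)
  +(−1)^1/∏(1,0,2,1,3,0)! = -1/12  (running -1/12)
⟨..|..⟩ = √(72)·(-1/12) = -0.707107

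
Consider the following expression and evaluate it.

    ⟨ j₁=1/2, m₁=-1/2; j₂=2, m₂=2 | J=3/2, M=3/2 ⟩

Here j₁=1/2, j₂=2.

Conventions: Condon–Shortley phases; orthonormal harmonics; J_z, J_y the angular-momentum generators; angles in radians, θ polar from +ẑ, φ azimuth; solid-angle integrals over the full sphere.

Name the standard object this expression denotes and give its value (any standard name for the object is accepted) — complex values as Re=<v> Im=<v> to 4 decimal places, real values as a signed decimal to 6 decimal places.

Clebsch–Gordan coefficient, −√(4/5) ≈ -0.894427

This is a Clebsch–Gordan (vector-coupling) coefficient.
triangle: 1!×0!×3!/5! = 6/120
(j±m)!: 0!×1!×4!×0!×3!×0! = 144
prefactor² = (2J+1)×Δ×N² = 144/5
  k=1: −1/(1!×0!×0!×3!×0!×0!) = -1/6
Σ = -1/6  ⇒  CG² = 144/5×(-1/6)² = 4/5
CG = −√(4/5) = -0.894427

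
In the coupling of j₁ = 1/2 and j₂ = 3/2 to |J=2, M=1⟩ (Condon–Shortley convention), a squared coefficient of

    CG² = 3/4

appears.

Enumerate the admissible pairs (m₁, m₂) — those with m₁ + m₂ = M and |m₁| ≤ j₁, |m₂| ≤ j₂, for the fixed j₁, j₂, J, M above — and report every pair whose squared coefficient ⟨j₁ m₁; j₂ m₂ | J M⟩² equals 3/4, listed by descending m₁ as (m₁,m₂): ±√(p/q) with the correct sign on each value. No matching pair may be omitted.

Admissible pairs with m₁+m₂ = M = 1: (-1/2,3/2), (1/2,1/2)
  (m₁,m₂)=(1/2,1/2): CG² = 3/4, CG = +√(3/4)   ← matches the target
  (m₁,m₂)=(-1/2,3/2): CG² = 1/4, CG = +√(1/4)
Pairs with CG² = 3/4: (1/2,1/2): +√(3/4)

(1/2,1/2): +√(3/4)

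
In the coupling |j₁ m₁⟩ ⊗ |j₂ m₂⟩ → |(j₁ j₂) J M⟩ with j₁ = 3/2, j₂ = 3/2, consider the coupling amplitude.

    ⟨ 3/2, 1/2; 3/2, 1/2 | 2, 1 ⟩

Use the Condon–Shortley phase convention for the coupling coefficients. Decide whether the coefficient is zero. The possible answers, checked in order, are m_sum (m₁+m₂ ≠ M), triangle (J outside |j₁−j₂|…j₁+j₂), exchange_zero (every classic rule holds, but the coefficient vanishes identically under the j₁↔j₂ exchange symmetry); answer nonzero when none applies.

m-sum: m₁+m₂ = 1/2+1/2 = 1, M = 1  ✓
triangle: |j₁−j₂| = 0 ≤ J = 2 ≤ j₁+j₂ = 3  ✓
exchange: j₁=j₂ and m₁=m₂, and (−1)^(j₁+j₂−J) = (−1)^1 = −1 forces ⟨j₁m₁;j₂m₂|JM⟩ = −⟨j₂m₂;j₁m₁|JM⟩ = −⟨j₁m₁;j₂m₂|JM⟩ ⇒ the coefficient vanishes identically
Racah sum check: Σ_k collapses to 0 ⇒ CG = 0

exchange_zero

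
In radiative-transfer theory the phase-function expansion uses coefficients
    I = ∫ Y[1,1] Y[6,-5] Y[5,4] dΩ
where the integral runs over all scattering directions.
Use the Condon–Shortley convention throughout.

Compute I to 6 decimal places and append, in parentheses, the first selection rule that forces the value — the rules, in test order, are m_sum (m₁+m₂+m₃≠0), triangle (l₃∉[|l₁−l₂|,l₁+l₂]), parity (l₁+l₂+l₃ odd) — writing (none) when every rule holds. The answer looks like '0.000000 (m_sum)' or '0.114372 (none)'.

-0.303018 (none)

Checks pass: Σm=0; 12 even; l₃=5∈[5,7].
(2·1+1)(2·6+1)(2·5+1) = 429
Δ: 2! 0! 10! / 13! → 1/858
sum: t=1:−1/14400 = -1/14400
3j²(1 6 5; 0 0 0) = Δ·Π!·Σ² = 6/143  (sign +1)
sum: t=0:+1/725760 = 1/725760
3j²(1 6 5; 1 -5 4) = Δ·Π!·Σ² = 5/78  (sign -1)
combine: 4πI² = 429·6/143·5/78 = 15/13
take √, sign -1: I = -0.30301841
No selection rule forces the value: the integral is nonzero (none).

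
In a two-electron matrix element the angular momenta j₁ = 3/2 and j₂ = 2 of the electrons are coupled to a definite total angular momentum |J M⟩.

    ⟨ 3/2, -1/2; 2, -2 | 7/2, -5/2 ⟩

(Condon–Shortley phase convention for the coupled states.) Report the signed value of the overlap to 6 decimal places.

j₁+j₂−J=0  J+j₁−j₂=3  J−j₁+j₂=4  j₁+j₂+J+1=8
(j₁±m₁, j₂±m₂, J±M) = (1,2,0,4,1,6)
P² = 6912/7
sum k=0..0:
  [0] +1/48 = 1/48
S = 1/48
C² = P²·S² = 3/7 ; C = +0.654654

+0.654654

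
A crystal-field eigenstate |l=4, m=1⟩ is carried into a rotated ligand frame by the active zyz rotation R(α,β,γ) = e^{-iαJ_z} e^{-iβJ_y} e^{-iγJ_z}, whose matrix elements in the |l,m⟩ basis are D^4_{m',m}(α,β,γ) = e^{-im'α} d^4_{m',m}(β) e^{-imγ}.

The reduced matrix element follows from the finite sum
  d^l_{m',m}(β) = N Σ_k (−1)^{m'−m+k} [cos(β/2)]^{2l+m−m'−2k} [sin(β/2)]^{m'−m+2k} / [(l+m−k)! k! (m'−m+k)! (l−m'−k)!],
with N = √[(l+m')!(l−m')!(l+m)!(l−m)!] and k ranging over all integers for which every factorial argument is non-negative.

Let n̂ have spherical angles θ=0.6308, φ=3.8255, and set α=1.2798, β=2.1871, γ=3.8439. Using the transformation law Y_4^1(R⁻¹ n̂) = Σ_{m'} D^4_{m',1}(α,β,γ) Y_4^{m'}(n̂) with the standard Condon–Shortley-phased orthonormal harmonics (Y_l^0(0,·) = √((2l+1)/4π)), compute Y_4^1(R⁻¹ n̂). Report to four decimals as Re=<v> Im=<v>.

Re=0.0676 Im=-0.4546

Need the full column D^4_{m',1} for m'=−4..4 at α=1.2798, β=2.1871, γ=3.8439.
cos(β/2)=0.459335, sin(β/2)=0.888263
d^4_{-4,1}: single k=5 term ⇒ +0.401043;  D = +0.116790+0.383661i
d^4_{-3,1}: k∈[4..5] ⇒ +0.366609 -0.822582 = -0.455972;  D = -0.455968+0.002052i
d^4_{-2,1}: k∈[3..5] ⇒ +0.202669 -1.136849 +0.850271 = -0.083910;  D = -0.023712+0.080489i
d^4_{-1,1}: k∈[2..5] ⇒ +0.074107 -0.831392 +1.554533 -0.387555 = +0.409694;  D = -0.343256-0.223662i
d^4_{0,1}: k∈[1..4] ⇒ +0.017138 -0.384537 +1.438013 -0.896264 = +0.174350;  D = -0.133091+0.112627i
d^4_{1,1}: k∈[0..3] ⇒ +0.001982 -0.111161 +0.831392 -1.036356 = -0.314143;  D = -0.125598-0.287943i
d^4_{2,1}: k∈[0..2] ⇒ -0.016259 +0.304003 -0.757900 = -0.470155;  D = -0.466756+0.056430i
d^4_{3,1}: k∈[0..1] ⇒ +0.058821 -0.366609 = -0.307789;  D = -0.052279+0.303316i
d^4_{4,1}: single k=0 term ⇒ -0.107242;  D = +0.096015+0.047771i
Y_4^{m'}(θ=0.6308,φ=3.8255) and Σ D·Y over m':
  (+0.1168+0.3837i)·(-0.0492-0.0211i)  (-0.4560+0.0021i)·(+0.0959+0.1839i)  (-0.0237+0.0805i)·(+0.0836-0.4063i)  (-0.3433-0.2237i)·(-0.2733+0.2228i)  (-0.1331+0.1126i)·(-0.1776+0.0000i)  (-0.1256-0.2879i)·(+0.2733+0.2228i)  (-0.4668+0.0564i)·(+0.0836+0.4063i)  (-0.0523+0.3033i)·(-0.0959+0.1839i)  (+0.0960+0.0478i)·(-0.0492+0.0211i)
Y_4^1(R⁻¹ n̂) = +0.067646-0.454617i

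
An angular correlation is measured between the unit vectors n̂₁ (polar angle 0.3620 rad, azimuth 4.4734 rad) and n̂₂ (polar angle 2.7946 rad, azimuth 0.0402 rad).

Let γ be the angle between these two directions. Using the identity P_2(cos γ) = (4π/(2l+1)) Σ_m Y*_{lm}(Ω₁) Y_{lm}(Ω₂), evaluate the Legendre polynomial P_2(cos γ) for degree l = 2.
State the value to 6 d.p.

0.749372

Addition theorem: P_2(cos γ) = (4π/5) Σ_m Y*_{lm}(Ω₁) Y_{lm}(Ω₂), m = −2…2:
  term(m=-2) = -0.001835+0.001147i   from Y*(Ω₁)=-0.043017+0.022284i, Y(Ω₂)=+0.044528-0.003588i
  term(m=-1) = +0.017420+0.060767i   from Y*(Ω₁)=-0.060568-0.248591i, Y(Ω₂)=-0.246864+0.009929i
  term(m=+0) = +0.266996+0.000000i   from Y*(Ω₁)=+0.512115-0.000000i, Y(Ω₂)=+0.521359+0.000000i
  term(m=+1) = +0.017420-0.060767i   from Y*(Ω₁)=+0.060568-0.248591i, Y(Ω₂)=+0.246864+0.009929i
  term(m=+2) = -0.001835-0.001147i   from Y*(Ω₁)=-0.043017-0.022284i, Y(Ω₂)=+0.044528+0.003588i
Accumulated sum +0.298166+0.000000i; after 4π/(2l+1) scaling, +0.749372+0.000000i ⇒ P_2 = 0.749372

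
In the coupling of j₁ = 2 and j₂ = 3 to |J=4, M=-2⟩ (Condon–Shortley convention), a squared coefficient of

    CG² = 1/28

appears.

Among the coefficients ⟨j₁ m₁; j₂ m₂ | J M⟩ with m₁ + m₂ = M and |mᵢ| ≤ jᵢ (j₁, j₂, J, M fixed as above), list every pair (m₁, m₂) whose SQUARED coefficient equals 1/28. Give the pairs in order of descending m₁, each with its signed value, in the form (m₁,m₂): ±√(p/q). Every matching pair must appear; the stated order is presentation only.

Admissible pairs with m₁+m₂ = M = -2: (-2,0), (-1,-1), (0,-2), (1,-3)
  (m₁,m₂)=(1,-3): CG² = 27/140, CG = +√(27/140)
  (m₁,m₂)=(0,-2): CG² = 12/35, CG = +√(12/35)
  (m₁,m₂)=(-1,-1): CG² = 1/28, CG = −√(1/28)   ← matches the target
  (m₁,m₂)=(-2,0): CG² = 3/7, CG = −√(3/7)
Pairs with CG² = 1/28: (-1,-1): −√(1/28)

(-1,-1): −√(1/28)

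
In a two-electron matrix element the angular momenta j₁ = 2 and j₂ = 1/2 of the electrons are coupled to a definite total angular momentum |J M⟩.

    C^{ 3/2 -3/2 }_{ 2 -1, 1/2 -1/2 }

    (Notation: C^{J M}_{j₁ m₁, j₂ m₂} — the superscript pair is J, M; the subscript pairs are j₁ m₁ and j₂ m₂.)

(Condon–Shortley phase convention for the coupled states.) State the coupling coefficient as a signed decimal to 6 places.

+√(1/5) = +0.447214

triangle: 1!×3!×0!/5! = 6/120
(j±m)!: 1!×3!×0!×1!×0!×3! = 36
prefactor² = (2J+1)×Δ×N² = 36/5
  k=0: +1/(0!×1!×3!×0!×0!×0!) = 1/6
Σ = 1/6  ⇒  CG² = 36/5×(1/6)² = 1/5
CG = +√(1/5) = +0.447214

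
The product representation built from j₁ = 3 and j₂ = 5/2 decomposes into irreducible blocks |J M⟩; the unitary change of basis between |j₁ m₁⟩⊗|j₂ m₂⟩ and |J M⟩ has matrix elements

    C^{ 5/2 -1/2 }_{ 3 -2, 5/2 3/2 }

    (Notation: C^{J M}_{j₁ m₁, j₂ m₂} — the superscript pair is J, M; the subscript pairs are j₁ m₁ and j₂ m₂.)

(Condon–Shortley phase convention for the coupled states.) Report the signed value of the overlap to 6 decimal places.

j₁+j₂−J=3  J+j₁−j₂=3  J−j₁+j₂=2  j₁+j₂+J+1=9
(j₁±m₁, j₂±m₂, J±M) = (1,5,4,1,2,3)
P² = 288/7
sum k=2..3:
  [2] +1/24 = 1/24
  [3] −1/12 = -1/12
S = -1/24
C² = P²·S² = 1/14 ; C = -0.267261

−√(1/14) = -0.267261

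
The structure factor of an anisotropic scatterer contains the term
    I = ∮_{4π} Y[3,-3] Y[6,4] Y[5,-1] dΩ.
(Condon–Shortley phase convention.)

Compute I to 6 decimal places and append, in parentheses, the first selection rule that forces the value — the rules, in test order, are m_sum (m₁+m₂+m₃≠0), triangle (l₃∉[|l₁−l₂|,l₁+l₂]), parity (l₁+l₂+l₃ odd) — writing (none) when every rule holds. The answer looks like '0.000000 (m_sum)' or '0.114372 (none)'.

-0.190675 (none)

m-sum 0 ✓  L=14 even ✓  3≤5≤9 ✓
Π(2lᵢ+1) = 7×13×11 = 1001
triangle coeff Δ(3,6,5) = 1/675675
Σ_t [1,3]: t=1:−1/8640 t=2:+1/2304 t=3:−1/8640 = 7/34560
(3j)²=7/429 [(3 6 5; 0 0 0)], sign=-1
Σ_t [4,4]: t=4:+1/69120 = 1/69120
(3j)²=4/143 [(3 6 5; -3 4 -1)], sign=+1
⇒ 4πI² = 196/429
I = (-1)√(196/429/(4π)) = -0.19067531
No selection rule forces the value: the integral is nonzero (none).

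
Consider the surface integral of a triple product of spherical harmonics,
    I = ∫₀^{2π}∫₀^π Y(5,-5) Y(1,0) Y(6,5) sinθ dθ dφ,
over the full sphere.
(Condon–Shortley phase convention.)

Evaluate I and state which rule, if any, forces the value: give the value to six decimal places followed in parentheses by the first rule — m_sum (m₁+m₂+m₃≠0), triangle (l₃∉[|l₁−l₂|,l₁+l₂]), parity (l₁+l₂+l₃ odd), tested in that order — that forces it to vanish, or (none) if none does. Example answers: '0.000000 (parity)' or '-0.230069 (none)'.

Rules hold: Σm=0, L=12 even, 4≤6≤6.
N = 11·3·13 = 429
Δ = 0!·10!·2!/13! = 1/858
Racah Σ t=0..0: t=0:+1/14400 = 1/14400
⇒ 3j(5 1 6; 0 0 0)² = 6/143, sgn +1
Racah Σ t=0..0: t=0:+1/3628800 = 1/3628800
⇒ 3j(5 1 6; -5 0 5)² = 1/78, sgn -1
4πI² = N·(3j₀)²·(3jₘ)² = 3/13
I = -1·√(0.230769/4π) = -0.13551395
No selection rule forces the value: the integral is nonzero (none).

-0.135514 (none)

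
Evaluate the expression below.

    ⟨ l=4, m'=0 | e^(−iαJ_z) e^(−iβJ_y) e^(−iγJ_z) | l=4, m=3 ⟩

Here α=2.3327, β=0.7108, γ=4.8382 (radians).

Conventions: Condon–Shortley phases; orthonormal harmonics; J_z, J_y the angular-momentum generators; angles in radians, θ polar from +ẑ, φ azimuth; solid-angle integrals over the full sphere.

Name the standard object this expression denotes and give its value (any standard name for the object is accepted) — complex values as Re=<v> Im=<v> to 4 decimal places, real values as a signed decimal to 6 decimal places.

Wigner D-matrix element, Re=-0.1147 Im=-0.2894

This is a Wigner D-matrix element — the rotation-matrix element ⟨l m'| R(α,β,γ) |l m⟩ in the angular-momentum basis.
D^4_{0,3}(2.3327,0.7108,4.8382) = e^{-i·0·2.3327}·d^4_{0,3}(0.7108)·e^{-i·3·4.8382}. Compute d first:
Half-angle: c=0.937507, s=0.347965. N=√(24·24·5040·1)=1703.830978
k: max(0,(3)−(0))=3 … min(4+(3),4−(0))=4
  k=3: (−1)^0·1703.8310/(144)·0.9375^5·0.3480^3 = +0.361032
  k=4: (−1)^1·1703.8310/(144)·0.9375^3·0.3480^5 = -0.049736
d^4_{0,3}(0.7108) = +0.361032 -0.049736 = +0.311296
Attach z-rotation phases: D = e^{-i(0)(2.3327)}·(+0.311296)·e^{-i(3)(4.8382)} = -0.114724-0.289385i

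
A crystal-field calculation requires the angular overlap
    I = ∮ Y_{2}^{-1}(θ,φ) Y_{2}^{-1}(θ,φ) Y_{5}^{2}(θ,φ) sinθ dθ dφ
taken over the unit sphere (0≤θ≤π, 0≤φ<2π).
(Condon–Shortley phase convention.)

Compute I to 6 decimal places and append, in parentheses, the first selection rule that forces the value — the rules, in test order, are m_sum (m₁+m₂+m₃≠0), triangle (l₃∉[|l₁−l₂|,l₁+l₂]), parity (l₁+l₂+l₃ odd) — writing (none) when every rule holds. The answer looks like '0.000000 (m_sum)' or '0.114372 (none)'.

0.000000 (triangle)

|2−2|≤5≤2+2 violated ⇒ I = 0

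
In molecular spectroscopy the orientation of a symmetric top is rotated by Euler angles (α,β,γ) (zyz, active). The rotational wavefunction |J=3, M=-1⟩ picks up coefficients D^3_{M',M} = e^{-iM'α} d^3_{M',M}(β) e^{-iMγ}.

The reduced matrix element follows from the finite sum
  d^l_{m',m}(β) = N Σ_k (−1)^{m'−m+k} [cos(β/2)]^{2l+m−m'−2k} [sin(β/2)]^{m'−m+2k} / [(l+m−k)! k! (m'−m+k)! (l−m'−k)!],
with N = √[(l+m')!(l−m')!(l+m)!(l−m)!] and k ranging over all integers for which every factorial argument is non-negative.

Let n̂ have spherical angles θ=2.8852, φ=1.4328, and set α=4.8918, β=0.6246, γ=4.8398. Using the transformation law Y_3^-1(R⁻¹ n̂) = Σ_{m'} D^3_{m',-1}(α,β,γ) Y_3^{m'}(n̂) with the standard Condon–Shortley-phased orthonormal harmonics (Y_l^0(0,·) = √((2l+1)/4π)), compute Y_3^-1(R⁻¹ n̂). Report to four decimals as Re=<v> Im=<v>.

Re=-0.0334 Im=-0.4003

Need the full column D^3_{m',-1} for m'=−3..3 at α=4.8918, β=0.6246, γ=4.8398.
cos(β/2)=0.951629, sin(β/2)=0.307248
d^3_{-3,-1}: single k=2 term ⇒ +0.299844;  D = +0.235833+0.185174i
d^3_{-2,-1}: k∈[1..2] ⇒ +0.758278 -0.158089 = +0.600189;  D = -0.280468+0.530627i
d^3_{-1,-1}: k∈[0..2] ⇒ +0.742689 -0.619356 +0.048422 = +0.171756;  D = -0.163735-0.051876i
d^3_{0,-1}: k∈[0..2] ⇒ -0.830652 +0.259767 -0.009026 = -0.579912;  D = -0.073687+0.575211i
d^3_{1,-1}: k∈[0..2] ⇒ +0.464517 -0.064563 +0.000841 = +0.400795;  D = +0.400253-0.020832i
d^3_{2,-1}: k∈[0..1] ⇒ -0.158089 +0.008240 = -0.149849;  D = -0.034368-0.145855i
d^3_{3,-1}: single k=0 term ⇒ +0.031256;  D = -0.028656+0.012483i
Y_3^{m'}(θ=2.8852,φ=1.4328) and Σ D·Y over m':
  (+0.2358+0.1852i)·(-0.0027+0.0062i)  (-0.2805+0.5306i)·(+0.0612+0.0173i)  (-0.1637-0.0519i)·(+0.0415-0.2986i)  (-0.0737+0.5752i)·(-0.6059+0.0000i)  (+0.4003-0.0208i)·(-0.0415-0.2986i)  (-0.0344-0.1459i)·(+0.0612-0.0173i)  (-0.0287+0.0125i)·(+0.0027+0.0062i)
Y_3^-1(R⁻¹ n̂) = -0.033386-0.400334i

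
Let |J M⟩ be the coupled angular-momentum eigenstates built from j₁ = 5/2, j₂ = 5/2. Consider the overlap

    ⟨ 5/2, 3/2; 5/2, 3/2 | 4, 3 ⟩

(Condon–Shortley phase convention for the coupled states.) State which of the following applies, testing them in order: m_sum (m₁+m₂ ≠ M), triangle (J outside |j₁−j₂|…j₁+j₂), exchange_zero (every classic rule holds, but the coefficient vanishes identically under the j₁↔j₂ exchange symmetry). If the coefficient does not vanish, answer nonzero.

exchange_zero

m-sum: m₁+m₂ = 3/2+3/2 = 3, M = 3  ✓
triangle: |j₁−j₂| = 0 ≤ J = 4 ≤ j₁+j₂ = 5  ✓
exchange: j₁=j₂ and m₁=m₂, and (−1)^(j₁+j₂−J) = (−1)^1 = −1 forces ⟨j₁m₁;j₂m₂|JM⟩ = −⟨j₂m₂;j₁m₁|JM⟩ = −⟨j₁m₁;j₂m₂|JM⟩ ⇒ the coefficient vanishes identically
Racah sum check: Σ_k collapses to 0 ⇒ CG = 0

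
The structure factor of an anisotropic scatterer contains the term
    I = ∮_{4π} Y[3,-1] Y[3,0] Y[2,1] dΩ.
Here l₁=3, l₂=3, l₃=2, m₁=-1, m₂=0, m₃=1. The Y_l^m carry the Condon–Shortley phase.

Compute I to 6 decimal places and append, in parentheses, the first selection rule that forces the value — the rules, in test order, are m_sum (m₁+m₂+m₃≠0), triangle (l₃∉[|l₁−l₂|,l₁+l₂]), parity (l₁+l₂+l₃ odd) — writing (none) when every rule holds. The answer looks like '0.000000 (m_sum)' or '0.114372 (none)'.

-0.059471 (none)

m-sum 0 ✓  L=8 even ✓  0≤2≤6 ✓
Π(2lᵢ+1) = 7×7×5 = 245
triangle coeff Δ(3,3,2) = 1/3780
Σ_t [1,3]: t=1:−1/24 t=2:+1/4 t=3:−1/24 = 1/6
(3j)²=4/105 [(3 3 2; 0 0 0)], sign=+1
Σ_t [2,3]: t=2:+1/8 t=3:−1/12 = 1/24
(3j)²=1/210 [(3 3 2; -1 0 1)], sign=-1
⇒ 4πI² = 2/45
I = (-1)√(2/45/(4π)) = -0.05947080
No selection rule forces the value: the integral is nonzero (none).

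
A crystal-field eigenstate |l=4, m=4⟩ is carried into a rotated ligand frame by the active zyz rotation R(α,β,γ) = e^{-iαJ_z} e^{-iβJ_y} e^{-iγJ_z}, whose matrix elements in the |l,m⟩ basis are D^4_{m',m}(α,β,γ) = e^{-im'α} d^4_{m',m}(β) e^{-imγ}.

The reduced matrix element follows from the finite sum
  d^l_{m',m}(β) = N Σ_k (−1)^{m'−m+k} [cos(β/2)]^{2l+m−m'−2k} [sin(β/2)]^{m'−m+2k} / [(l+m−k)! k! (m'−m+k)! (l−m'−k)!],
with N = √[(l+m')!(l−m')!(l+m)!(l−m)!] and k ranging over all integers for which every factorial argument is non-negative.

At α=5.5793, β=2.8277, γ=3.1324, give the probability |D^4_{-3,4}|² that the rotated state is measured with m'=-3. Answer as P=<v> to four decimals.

D^4_{-3,4}(5.5793,2.8277,3.1324) = e^{-i·-3·5.5793}·d^4_{-3,4}(2.8277)·e^{-i·4·3.1324}. Compute d first:
c=cos(2.827700/2)=0.156303, s=sin(2.827700/2)=0.987709; N=√[1·5040·40320·1]=14255.272709
Admissible k: 7..7 (factorial args all ≥0)
  k=7: (−1)^0·14255.2727/(5040)·0.1563^1·0.9877^7 = +0.405430
d^4_{-3,4}(2.8277) = +0.405430
|D^4_{-3,4}|² = |d^4_{-3,4}(β)|² = (+0.405430)² = 0.164373 (the z-rotation phases have unit modulus)

P=0.1644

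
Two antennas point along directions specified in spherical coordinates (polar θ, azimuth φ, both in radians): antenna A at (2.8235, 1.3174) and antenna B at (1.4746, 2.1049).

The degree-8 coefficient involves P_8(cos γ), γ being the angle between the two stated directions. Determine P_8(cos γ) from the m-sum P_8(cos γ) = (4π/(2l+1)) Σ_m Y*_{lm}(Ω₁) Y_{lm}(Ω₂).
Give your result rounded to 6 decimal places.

Expand P_8 via completeness: Σ_{m} conj(Y_{8,m}) at Ω₁ times Y_{8,m} at Ω₂ —
  [-8]  conj(Y_{8,-8})(Ω₁) = -0.00002 - 0.00004j ; Y_{8,-8}(Ω₂) = -0.21135 + 0.44946j ; Δ = 0.00002 - 0.00000j
  [-7]  conj(Y_{8,-7})(Ω₁) = 0.00056 - 0.00012j ; Y_{8,-7}(Ω₂) = -0.10779 - 0.15853j ; Δ = -0.00008 - 0.00008j
  [-6]  conj(Y_{8,-6})(Ω₁) = -0.00022 + 0.00441j ; Y_{8,-6}(Ω₂) = -0.31481 + 0.01987j ; Δ = -0.00002 - 0.00139j
  [-5]  conj(Y_{8,-5})(Ω₁) = -0.02323 - 0.00728j ; Y_{8,-5}(Ω₂) = 0.09911 - 0.19459j ; Δ = -0.00372 + 0.00380j
  [-4]  conj(Y_{8,-4})(Ω₁) = 0.05212 - 0.08365j ; Y_{8,-4}(Ω₂) = -0.13627 - 0.21466j ; Δ = -0.02506 + 0.00021j
  [-3]  conj(Y_{8,-3})(Ω₁) = 0.19739 + 0.20760j ; Y_{8,-3}(Ω₂) = 0.22853 - 0.00720j ; Δ = 0.04660 + 0.04602j
  [-2]  conj(Y_{8,-2})(Ω₁) = -0.47961 + 0.26626j ; Y_{8,-2}(Ω₂) = 0.10893 - 0.19817j ; Δ = 0.00052 + 0.12405j
  [-1]  conj(Y_{8,-1})(Ω₁) = -0.12994 - 0.50178j ; Y_{8,-1}(Ω₂) = 0.11833 + 0.20007j ; Δ = 0.08501 - 0.08537j
  [+0]  conj(Y_{8,0})(Ω₁) = -0.16986 + 0.00000j ; Y_{8,0}(Ω₂) = 0.21769 + 0.00000j ; Δ = -0.03698 + 0.00000j
  [+1]  conj(Y_{8,1})(Ω₁) = 0.12994 - 0.50178j ; Y_{8,1}(Ω₂) = -0.11833 + 0.20007j ; Δ = 0.08501 + 0.08537j
  [+2]  conj(Y_{8,2})(Ω₁) = -0.47961 - 0.26626j ; Y_{8,2}(Ω₂) = 0.10893 + 0.19817j ; Δ = 0.00052 - 0.12405j
  [+3]  conj(Y_{8,3})(Ω₁) = -0.19739 + 0.20760j ; Y_{8,3}(Ω₂) = -0.22853 - 0.00720j ; Δ = 0.04660 - 0.04602j
  [+4]  conj(Y_{8,4})(Ω₁) = 0.05212 + 0.08365j ; Y_{8,4}(Ω₂) = -0.13627 + 0.21466j ; Δ = -0.02506 - 0.00021j
  [+5]  conj(Y_{8,5})(Ω₁) = 0.02323 - 0.00728j ; Y_{8,5}(Ω₂) = -0.09911 - 0.19459j ; Δ = -0.00372 - 0.00380j
  [+6]  conj(Y_{8,6})(Ω₁) = -0.00022 - 0.00441j ; Y_{8,6}(Ω₂) = -0.31481 - 0.01987j ; Δ = -0.00002 + 0.00139j
  [+7]  conj(Y_{8,7})(Ω₁) = -0.00056 - 0.00012j ; Y_{8,7}(Ω₂) = 0.10779 - 0.15853j ; Δ = -0.00008 + 0.00008j
  [+8]  conj(Y_{8,8})(Ω₁) = -0.00002 + 0.00004j ; Y_{8,8}(Ω₂) = -0.21135 - 0.44946j ; Δ = 0.00002 + 0.00000j
Total Σ_m = 0.16960 - 0.00000j. Multiply by 0.739198: 0.12537 - 0.00000j. P_8(cos γ) = 0.125371

0.125371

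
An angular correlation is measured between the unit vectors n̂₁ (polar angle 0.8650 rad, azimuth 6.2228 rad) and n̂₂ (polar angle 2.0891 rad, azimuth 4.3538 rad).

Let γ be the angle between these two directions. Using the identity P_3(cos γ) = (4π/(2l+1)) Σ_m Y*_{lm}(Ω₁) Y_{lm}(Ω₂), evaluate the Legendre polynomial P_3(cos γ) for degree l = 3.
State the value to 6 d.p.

0.430736

Summing Y*_{l m}(θ₁,φ₁)·Y_{l m}(θ₂,φ₂) over m ∈ [−3, 3]; prefactor 4π/(2·3+1) = 1.795196:
  m=-3: (0.18093 - 0.03314j) × (0.24065 - 0.12992j) = 0.03924 - 0.03148j  (running Σ = 0.03924 - 0.03148j)
  m=-2: (0.38120 - 0.04626j) × (0.28793 + 0.25110j) = 0.12137 + 0.08240j  (running Σ = 0.16061 + 0.05092j)
  m=-1: (0.27098 - 0.01638j) × (-0.02238 + 0.05971j) = -0.00509 + 0.01655j  (running Σ = 0.15552 + 0.06746j)
  m=0: (-0.21696 + 0.00000j) × (0.32776 + 0.00000j) = -0.07111 + 0.00000j  (running Σ = 0.08441 + 0.06746j)
  m=1: (-0.27098 - 0.01638j) × (0.02238 + 0.05971j) = -0.00509 - 0.01655j  (running Σ = 0.07933 + 0.05092j)
  m=2: (0.38120 + 0.04626j) × (0.28793 - 0.25110j) = 0.12137 - 0.08240j  (running Σ = 0.20070 - 0.03148j)
  m=3: (-0.18093 - 0.03314j) × (-0.24065 - 0.12992j) = 0.03924 + 0.03148j  (running Σ = 0.23994 + 0.00000j)
Total Σ_m = 0.23994 + 0.00000j. Multiply by 1.795196: 0.43074 + 0.00000j. P_3(cos γ) = 0.430736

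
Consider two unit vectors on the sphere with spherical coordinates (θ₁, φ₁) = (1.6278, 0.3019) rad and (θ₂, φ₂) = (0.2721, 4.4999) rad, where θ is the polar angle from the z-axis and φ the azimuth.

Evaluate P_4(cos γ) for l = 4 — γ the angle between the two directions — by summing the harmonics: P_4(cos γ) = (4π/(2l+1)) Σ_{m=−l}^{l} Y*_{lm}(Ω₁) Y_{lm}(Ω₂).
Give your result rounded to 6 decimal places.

0.249358

Addition theorem: P_4(cos γ) = (4π/9) Σ_m Y*_{lm}(Ω₁) Y_{lm}(Ω₂), m = −4…4:
  [-4]  conj(Y_{4,-4})(Ω₁) = (0.156197, 0.410983) ; Y_{4,-4}(Ω₂) = (0.001524, 0.001734) ; Δ = (-0.000475, 0.000897)
  [-3]  conj(Y_{4,-3})(Ω₁) = (-0.043795, -0.055839) ; Y_{4,-3}(Ω₂) = (0.013929, -0.018807) ; Δ = (-0.001660, 0.000046)
  [-2]  conj(Y_{4,-2})(Ω₁) = (-0.268244, -0.185016) ; Y_{4,-2}(Ω₂) = (-0.120948, -0.054736) ; Δ = (0.022317, 0.037060)
  [-1]  conj(Y_{4,-1})(Ω₁) = (0.076493, 0.023821) ; Y_{4,-1}(Ω₂) = (-0.090251, 0.418322) ; Δ = (-0.016869, 0.029849)
  [+0]  conj(Y_{4,0})(Ω₁) = (0.307095, -0.000000) ; Y_{4,0}(Ω₂) = (0.559969, 0.000000) ; Δ = (0.171963, 0.000000)
  [+1]  conj(Y_{4,1})(Ω₁) = (-0.076493, 0.023821) ; Y_{4,1}(Ω₂) = (0.090251, 0.418322) ; Δ = (-0.016869, -0.029849)
  [+2]  conj(Y_{4,2})(Ω₁) = (-0.268244, 0.185016) ; Y_{4,2}(Ω₂) = (-0.120948, 0.054736) ; Δ = (0.022317, -0.037060)
  [+3]  conj(Y_{4,3})(Ω₁) = (0.043795, -0.055839) ; Y_{4,3}(Ω₂) = (-0.013929, -0.018807) ; Δ = (-0.001660, -0.000046)
  [+4]  conj(Y_{4,4})(Ω₁) = (0.156197, -0.410983) ; Y_{4,4}(Ω₂) = (0.001524, -0.001734) ; Δ = (-0.000475, -0.000897)
Σ over m = (0.178589, -0.000000); ×(4π/9) → (0.249358, -0.000000). Real part: 0.249358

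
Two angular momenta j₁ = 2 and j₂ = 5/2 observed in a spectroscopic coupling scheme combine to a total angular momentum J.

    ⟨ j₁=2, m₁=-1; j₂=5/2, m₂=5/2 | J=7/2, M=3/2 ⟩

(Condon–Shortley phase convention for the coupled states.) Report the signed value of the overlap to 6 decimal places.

−√(5/21) ≈ -0.487950

√[8·1!3!4!/9! · 1!3!5!0!5!2!] = √(3840/7)
  +(−1)^1/∏(1,0,2,4,1,0)! = -1/48  (running -1/48)
⟨..|..⟩ = √(3840/7)·(-1/48) = -0.487950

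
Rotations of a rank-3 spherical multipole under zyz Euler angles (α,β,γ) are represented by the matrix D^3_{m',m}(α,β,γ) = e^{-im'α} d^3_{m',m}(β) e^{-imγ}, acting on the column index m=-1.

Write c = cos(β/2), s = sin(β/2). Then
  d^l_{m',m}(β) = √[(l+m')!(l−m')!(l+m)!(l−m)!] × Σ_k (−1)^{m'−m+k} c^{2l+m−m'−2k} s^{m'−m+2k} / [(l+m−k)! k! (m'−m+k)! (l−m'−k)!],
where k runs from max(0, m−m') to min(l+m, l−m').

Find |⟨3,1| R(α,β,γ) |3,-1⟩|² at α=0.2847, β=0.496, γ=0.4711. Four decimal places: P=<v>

First d^3_{1,-1}(β=0.4960), then the phase factors e^{-i(1)α} and e^{-i(-1)γ}:
Half-angle: c=0.969405, s=0.245466. N=√(24·2·2·24)=48.000000
The bounds max(0,m−m')=0 and min(l+m,l−m')=2 give 3 terms
  k=0: (−1)^2·48.0000/(8)·0.9694^4·0.2455^2 = +0.319267
  k=1: (−1)^3·48.0000/(6)·0.9694^2·0.2455^4 = -0.027294
  k=2: (−1)^4·48.0000/(48)·0.9694^0·0.2455^6 = +0.000219
d^3_{1,-1}(0.4960) = +0.319267 -0.027294 +0.000219 = +0.292192
|D^3_{1,-1}|² = |d^3_{1,-1}(β)|² = (+0.292192)² = 0.085376 (the z-rotation phases have unit modulus)

P=0.0854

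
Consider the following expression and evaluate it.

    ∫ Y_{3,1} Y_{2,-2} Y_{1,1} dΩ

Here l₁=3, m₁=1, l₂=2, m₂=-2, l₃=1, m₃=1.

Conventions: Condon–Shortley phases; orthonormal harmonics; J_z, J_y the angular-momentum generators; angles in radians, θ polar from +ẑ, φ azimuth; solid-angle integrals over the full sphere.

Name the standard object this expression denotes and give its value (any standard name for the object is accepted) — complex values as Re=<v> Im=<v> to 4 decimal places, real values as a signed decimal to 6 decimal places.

Gaunt coefficient, -0.082589

This is a Gaunt coefficient — the integral of a triple product of spherical harmonics over the sphere.
Checks pass: Σm=0; 6 even; l₃=1∈[1,5].
(2·3+1)(2·2+1)(2·1+1) = 105
Δ: 4! 2! 0! / 7! → 1/105
sum: t=2:+1/4 = 1/4
3j²(3 2 1; 0 0 0) = Δ·Π!·Σ² = 3/35  (sign -1)
sum: t=0:+1/48 = 1/48
3j²(3 2 1; 1 -2 1) = Δ·Π!·Σ² = 1/105  (sign +1)
combine: 4πI² = 105·3/35·1/105 = 3/35
take √, sign -1: I = -0.08258890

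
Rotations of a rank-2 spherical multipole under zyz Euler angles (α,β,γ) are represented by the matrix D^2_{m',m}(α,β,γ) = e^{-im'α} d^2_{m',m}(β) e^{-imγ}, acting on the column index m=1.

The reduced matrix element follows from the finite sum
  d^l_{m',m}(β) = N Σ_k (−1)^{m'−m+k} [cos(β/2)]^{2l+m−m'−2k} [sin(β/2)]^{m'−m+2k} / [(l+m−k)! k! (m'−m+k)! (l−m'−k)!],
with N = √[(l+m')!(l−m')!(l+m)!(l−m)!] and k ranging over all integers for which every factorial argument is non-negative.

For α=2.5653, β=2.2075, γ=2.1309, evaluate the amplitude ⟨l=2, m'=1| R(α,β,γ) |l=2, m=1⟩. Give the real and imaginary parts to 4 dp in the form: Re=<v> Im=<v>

Re=0.0072 Im=-0.4437

D^2_{1,1}(2.5653,2.2075,2.1309) = e^{-i·1·2.5653}·d^2_{1,1}(2.2075)·e^{-i·1·2.1309}. Compute d first:
c=cos(2.207500/2)=0.450251, s=sin(2.207500/2)=0.892902; N=√[6·1·6·1]=6.000000
Admissible k: 0..1 (factorial args all ≥0)
  k=0: (−1)^0·6.0000/(6)·0.4503^4·0.8929^0 = +0.041098
  k=1: (−1)^1·6.0000/(2)·0.4503^2·0.8929^2 = -0.484884
d^2_{1,1}(2.2075) = +0.041098 -0.484884 = -0.443787
D = (-0.838489-0.544919i)·(-0.443787)·(-0.531274-0.847200i) = +0.007184-0.443728i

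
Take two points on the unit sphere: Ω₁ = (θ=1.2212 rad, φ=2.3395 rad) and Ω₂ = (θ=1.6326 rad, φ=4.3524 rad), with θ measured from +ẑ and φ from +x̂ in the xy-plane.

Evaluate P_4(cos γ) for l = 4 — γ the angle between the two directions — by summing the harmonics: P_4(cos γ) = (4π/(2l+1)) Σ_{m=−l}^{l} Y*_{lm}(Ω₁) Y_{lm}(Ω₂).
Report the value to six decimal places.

Summing Y*_{l m}(θ₁,φ₁)·Y_{l m}(θ₂,φ₂) over m ∈ [−4, 4]; prefactor 4π/(2·4+1) = 1.396263:
  term(m=-4) = (-0.029729, -0.148471)   from Y*(Ω₁)=(-0.344020, 0.023007), Y(Ω₂)=(0.057296, 0.435409)
  term(m=-3) = (-0.026516, -0.006615)   from Y*(Ω₁)=(0.263670, 0.238499), Y(Ω₂)=(-0.067792, 0.036232)
  term(m=-2) = (-0.010853, 0.013242)   from Y*(Ω₁)=(0.001762, 0.052756), Y(Ω₂)=(0.243852, 0.213865)
  term(m=-1) = (0.012306, 0.025997)   from Y*(Ω₁)=(0.230595, -0.238426), Y(Ω₂)=(-0.030546, 0.081155)
  term(m=+0) = (-0.001222, -0.000000)   from Y*(Ω₁)=(-0.004003, -0.000000), Y(Ω₂)=(0.305304, 0.000000)
  term(m=+1) = (0.012306, -0.025997)   from Y*(Ω₁)=(-0.230595, -0.238426), Y(Ω₂)=(0.030546, 0.081155)
  term(m=+2) = (-0.010853, -0.013242)   from Y*(Ω₁)=(0.001762, -0.052756), Y(Ω₂)=(0.243852, -0.213865)
  term(m=+3) = (-0.026516, 0.006615)   from Y*(Ω₁)=(-0.263670, 0.238499), Y(Ω₂)=(0.067792, 0.036232)
  term(m=+4) = (-0.029729, 0.148471)   from Y*(Ω₁)=(-0.344020, -0.023007), Y(Ω₂)=(0.057296, -0.435409)
Accumulated sum (-0.110806, 0.000000); after 4π/(2l+1) scaling, (-0.154714, 0.000000) ⇒ P_4 = -0.154714

-0.154714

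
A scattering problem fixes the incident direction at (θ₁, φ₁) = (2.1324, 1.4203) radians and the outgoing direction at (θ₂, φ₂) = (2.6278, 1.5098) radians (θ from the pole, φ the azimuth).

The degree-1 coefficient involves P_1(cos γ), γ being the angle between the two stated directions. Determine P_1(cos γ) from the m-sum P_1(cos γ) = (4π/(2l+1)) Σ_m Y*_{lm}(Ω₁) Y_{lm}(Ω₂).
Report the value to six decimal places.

Expand P_1 via completeness: Σ_{m} conj(Y_{1,m}) at Ω₁ times Y_{1,m} at Ω₂ —
  m=-1: (+0.043843+0.289122i) × (+0.010351-0.169489i) = +0.049457-0.004438i  (running Σ = +0.049457-0.004438i)
  m=0: (-0.260202-0.000000i) × (-0.425517+0.000000i) = +0.110721+0.000000i  (running Σ = +0.160177-0.004438i)
  m=1: (-0.043843+0.289122i) × (-0.010351-0.169489i) = +0.049457+0.004438i  (running Σ = +0.209634+0.000000i)
Σ over m = +0.209634+0.000000i; ×(4π/3) → +0.878114+0.000000i. Real part: 0.878114

0.878114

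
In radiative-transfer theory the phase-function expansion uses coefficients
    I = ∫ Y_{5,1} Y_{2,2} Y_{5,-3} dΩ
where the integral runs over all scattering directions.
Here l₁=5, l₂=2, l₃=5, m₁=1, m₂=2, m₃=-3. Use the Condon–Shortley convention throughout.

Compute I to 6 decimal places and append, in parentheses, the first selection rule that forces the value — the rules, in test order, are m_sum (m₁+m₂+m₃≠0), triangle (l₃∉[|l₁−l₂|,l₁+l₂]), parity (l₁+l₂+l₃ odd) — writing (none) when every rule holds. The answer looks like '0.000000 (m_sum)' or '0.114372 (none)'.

0.171169 (none)

m-sum 0 ✓  L=12 even ✓  3≤5≤7 ✓
Π(2lᵢ+1) = 11×5×11 = 605
triangle coeff Δ(5,2,5) = 1/38610
Σ_t [0,2]: t=0:+1/2880 t=1:−1/576 t=2:+1/2880 = -1/960
(3j)²=10/429 [(5 2 5; 0 0 0)], sign=+1
Σ_t [2,2]: t=2:+1/5760 = 1/5760
(3j)²=56/2145 [(5 2 5; 1 2 -3)], sign=+1
⇒ 4πI² = 560/1521
I = (+1)√(560/1521/(4π)) = 0.17116875
No selection rule forces the value: the integral is nonzero (none).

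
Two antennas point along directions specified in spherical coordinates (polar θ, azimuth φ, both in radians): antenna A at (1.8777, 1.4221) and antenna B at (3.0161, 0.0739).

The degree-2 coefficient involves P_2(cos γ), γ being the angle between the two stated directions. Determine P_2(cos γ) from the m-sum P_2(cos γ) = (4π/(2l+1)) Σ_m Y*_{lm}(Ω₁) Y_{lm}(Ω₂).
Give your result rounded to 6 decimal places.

-0.340515

Addition theorem: P_2(cos γ) = (4π/5) Σ_m Y*_{lm}(Ω₁) Y_{lm}(Ω₂), m = −2…2:
  term(m=-2) = (-0.001917, 0.000915)   from Y*(Ω₁)=(-0.335611, 0.102859), Y(Ω₂)=(0.005985, -0.000891)
  term(m=-1) = (0.004712, 0.020818)   from Y*(Ω₁)=(-0.032961, -0.220033), Y(Ω₂)=(-0.095673, 0.007083)
  term(m=+0) = (-0.141076, -0.000000)   from Y*(Ω₁)=(-0.229035, -0.000000), Y(Ω₂)=(0.615960, 0.000000)
  term(m=+1) = (0.004712, -0.020818)   from Y*(Ω₁)=(0.032961, -0.220033), Y(Ω₂)=(0.095673, 0.007083)
  term(m=+2) = (-0.001917, -0.000915)   from Y*(Ω₁)=(-0.335611, -0.102859), Y(Ω₂)=(0.005985, 0.000891)
Σ over m = (-0.135486, 0.000000); ×(4π/5) → (-0.340515, 0.000000). Real part: -0.340515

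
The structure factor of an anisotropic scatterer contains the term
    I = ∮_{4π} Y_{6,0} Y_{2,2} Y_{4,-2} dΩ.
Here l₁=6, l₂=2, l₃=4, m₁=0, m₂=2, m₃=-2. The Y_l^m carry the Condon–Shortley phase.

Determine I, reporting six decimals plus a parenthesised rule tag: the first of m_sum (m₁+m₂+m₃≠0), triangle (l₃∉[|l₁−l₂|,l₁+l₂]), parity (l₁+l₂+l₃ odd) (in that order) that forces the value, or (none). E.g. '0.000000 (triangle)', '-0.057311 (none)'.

m-sum 0 ✓  L=12 even ✓  4≤4≤8 ✓
Π(2lᵢ+1) = 13×5×9 = 585
triangle coeff Δ(6,2,4) = 1/6435
Σ_t [2,2]: t=2:+1/2304 = 1/2304
(3j)²=5/143 [(6 2 4; 0 0 0)], sign=+1
Σ_t [4,4]: t=4:+1/34560 = 1/34560
(3j)²=1/429 [(6 2 4; 0 2 -2)], sign=+1
⇒ 4πI² = 75/1573
I = (+1)√(75/1573/(4π)) = 0.06159725
No selection rule forces the value: the integral is nonzero (none).

0.061597 (none)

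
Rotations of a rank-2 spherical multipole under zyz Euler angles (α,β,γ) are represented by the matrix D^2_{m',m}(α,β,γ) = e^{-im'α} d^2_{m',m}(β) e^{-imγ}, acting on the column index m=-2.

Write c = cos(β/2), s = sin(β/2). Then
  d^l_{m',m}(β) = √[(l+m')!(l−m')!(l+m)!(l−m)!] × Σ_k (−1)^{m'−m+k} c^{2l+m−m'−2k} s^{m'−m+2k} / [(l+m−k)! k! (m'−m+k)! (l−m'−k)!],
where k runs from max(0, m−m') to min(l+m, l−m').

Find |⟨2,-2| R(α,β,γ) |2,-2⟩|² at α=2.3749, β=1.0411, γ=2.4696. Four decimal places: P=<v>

P=0.3209

First d^2_{-2,-2}(β=1.0411), then the phase factors e^{-i(-2)α} and e^{-i(-2)γ}:
Half-angle: c=0.867546, s=0.497357. N=√(1·24·1·24)=24.000000
Admissible k: 0..0 (factorial args all ≥0)
  k=0: (−1)^0·24.0000/(24)·0.8675^4·0.4974^0 = +0.566460
d^2_{-2,-2}(1.0411) = +0.566460
|D^2_{-2,-2}|² = |d^2_{-2,-2}(β)|² = (+0.566460)² = 0.320877 (the z-rotation phases have unit modulus)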